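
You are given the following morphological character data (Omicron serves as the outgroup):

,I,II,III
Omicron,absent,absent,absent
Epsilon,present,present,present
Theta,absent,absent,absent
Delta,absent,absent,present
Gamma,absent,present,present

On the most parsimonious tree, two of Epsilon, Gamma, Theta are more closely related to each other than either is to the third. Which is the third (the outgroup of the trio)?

Theta

The outgroup has state 'absent' for every character, so 'present' is the derived state throughout.
I: derived state 'present' in Epsilon only — an autapomorphy, so it tells us nothing about relationships among taxa.
II (derived state 'present') is shared by Epsilon and Gamma — a synapomorphy uniting that clade.
III (derived state 'present') is shared by Delta, Epsilon, and Gamma — a synapomorphy uniting that clade.
Most parsimonious ingroup topology: ((Delta,(Gamma,Epsilon)),Theta).
Epsilon and Gamma share a more recent common ancestor with each other than either does with Theta, so Theta is the least closely related of the three.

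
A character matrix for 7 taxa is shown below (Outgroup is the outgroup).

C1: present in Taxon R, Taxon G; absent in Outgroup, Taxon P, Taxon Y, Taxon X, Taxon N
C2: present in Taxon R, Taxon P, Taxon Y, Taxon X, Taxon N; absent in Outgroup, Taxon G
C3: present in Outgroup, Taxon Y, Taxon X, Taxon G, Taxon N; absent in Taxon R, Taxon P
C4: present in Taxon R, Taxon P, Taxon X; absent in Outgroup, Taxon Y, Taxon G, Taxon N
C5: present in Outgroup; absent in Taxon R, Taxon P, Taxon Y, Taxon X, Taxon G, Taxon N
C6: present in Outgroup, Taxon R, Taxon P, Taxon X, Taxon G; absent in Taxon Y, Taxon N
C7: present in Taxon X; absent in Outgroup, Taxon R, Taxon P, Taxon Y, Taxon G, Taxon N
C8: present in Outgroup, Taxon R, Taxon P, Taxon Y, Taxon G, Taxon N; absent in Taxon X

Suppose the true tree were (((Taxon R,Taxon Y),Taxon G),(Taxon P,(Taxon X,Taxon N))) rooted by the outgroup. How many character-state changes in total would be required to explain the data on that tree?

Map each character onto (((Taxon R,Taxon Y),Taxon G),(Taxon P,(Taxon X,Taxon N))) (rooted by Outgroup) and count the minimum state changes it requires (Fitch parsimony):
C1: 2; C2: 2; C3: 2; C4: 3; C5: 1; C6: 2; C7: 1; C8: 1.
Total tree length = 14.

14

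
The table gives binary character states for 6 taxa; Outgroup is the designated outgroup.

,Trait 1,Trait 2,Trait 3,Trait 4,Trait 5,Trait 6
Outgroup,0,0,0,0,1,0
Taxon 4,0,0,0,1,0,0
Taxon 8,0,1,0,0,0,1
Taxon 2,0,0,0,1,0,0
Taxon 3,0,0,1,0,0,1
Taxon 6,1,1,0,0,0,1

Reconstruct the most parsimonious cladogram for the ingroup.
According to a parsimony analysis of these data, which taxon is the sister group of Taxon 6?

Taxon 8

Character polarity is set by the outgroup: the derived state is whichever differs from the outgroup's state, so for Trait 5 the derived state is '0', and for the remaining characters it is '1'.
Trait 1: derived state '1' in Taxon 6 only — an autapomorphy, so it tells us nothing about relationships among taxa.
Trait 2 (derived state '1') is shared by Taxon 6 and Taxon 8 — a synapomorphy uniting that clade.
Trait 3: derived state '1' in Taxon 3 only — an autapomorphy, so it tells us nothing about relationships among taxa.
Trait 4: derived state '1' in Taxon 2 and Taxon 4 only — synapomorphy for {Taxon 2, Taxon 4}.
All ingroup taxa share the derived state '0' for Trait 5; it defines the ingroup but does not resolve relationships within it.
Trait 6 (derived state '1') is shared by Taxon 3, Taxon 6, and Taxon 8 — a synapomorphy uniting that clade.
Most parsimonious ingroup topology: ((Taxon 4,Taxon 2),((Taxon 8,Taxon 6),Taxon 3)).
Taxon 6 and Taxon 8 form a cherry on this tree, so they are sister taxa.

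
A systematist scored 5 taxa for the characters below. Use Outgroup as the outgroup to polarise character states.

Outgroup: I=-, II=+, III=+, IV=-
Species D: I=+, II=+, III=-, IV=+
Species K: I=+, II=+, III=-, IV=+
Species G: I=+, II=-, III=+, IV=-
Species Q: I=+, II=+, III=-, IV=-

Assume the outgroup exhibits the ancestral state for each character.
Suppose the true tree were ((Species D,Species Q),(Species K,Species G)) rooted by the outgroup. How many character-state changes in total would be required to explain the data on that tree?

6

Map each character onto ((Species D,Species Q),(Species K,Species G)) (rooted by Outgroup) and count the minimum state changes it requires (Fitch parsimony):
I: 1; II: 1; III: 2; IV: 2.
Total tree length = 6.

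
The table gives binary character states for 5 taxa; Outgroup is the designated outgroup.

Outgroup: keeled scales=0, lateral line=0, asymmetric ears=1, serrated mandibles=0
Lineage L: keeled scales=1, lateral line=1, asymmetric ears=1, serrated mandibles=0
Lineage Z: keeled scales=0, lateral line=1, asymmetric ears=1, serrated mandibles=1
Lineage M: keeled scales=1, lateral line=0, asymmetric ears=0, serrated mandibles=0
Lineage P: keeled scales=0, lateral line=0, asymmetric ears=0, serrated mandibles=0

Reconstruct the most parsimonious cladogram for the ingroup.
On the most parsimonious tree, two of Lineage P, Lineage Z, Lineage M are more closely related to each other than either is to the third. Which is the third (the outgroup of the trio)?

Character polarity is set by the outgroup: the derived state is whichever differs from the outgroup's state, so for asymmetric ears the derived state is '0', and for the remaining characters it is '1'.
keeled scales (state '1') occurs in Lineage L and Lineage M but conflicts with the nesting implied by the other characters — most parsimoniously interpreted as homoplasy.
lateral line: derived state '1' in Lineage L and Lineage Z only — synapomorphy for {Lineage L, Lineage Z}.
Only Lineage M and Lineage P show the derived state '0' for asymmetric ears, supporting them as a clade.
serrated mandibles (derived state '1') is unique to Lineage Z (autapomorphy; uninformative for grouping).
Most parsimonious ingroup topology: ((Lineage L,Lineage Z),(Lineage M,Lineage P)).
Lineage M and Lineage P share a more recent common ancestor with each other than either does with Lineage Z, so Lineage Z is the least closely related of the three.

Lineage Z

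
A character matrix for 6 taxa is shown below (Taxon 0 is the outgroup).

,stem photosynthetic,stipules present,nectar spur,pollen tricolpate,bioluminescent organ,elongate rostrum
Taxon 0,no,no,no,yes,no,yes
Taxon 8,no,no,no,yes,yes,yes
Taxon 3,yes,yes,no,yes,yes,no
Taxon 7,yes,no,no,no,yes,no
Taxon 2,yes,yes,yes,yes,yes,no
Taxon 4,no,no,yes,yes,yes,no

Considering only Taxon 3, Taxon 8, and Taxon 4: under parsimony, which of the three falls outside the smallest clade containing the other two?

Character polarity is set by the outgroup: the derived state is whichever differs from the outgroup's state, so for pollen tricolpate, elongate rostrum the derived state is 'no', and for the remaining characters it is 'yes'.
stem photosynthetic (derived state 'yes') is shared by Taxon 2, Taxon 3, and Taxon 7 — a synapomorphy uniting that clade.
Only Taxon 2 and Taxon 3 show the derived state 'yes' for stipules present, supporting them as a clade.
nectar spur groups Taxon 2 and Taxon 4, which is incompatible with the clades supported by the remaining characters; treating it as convergent (homoplasy) costs fewer steps than any alternative tree.
pollen tricolpate (derived state 'no') is unique to Taxon 7 (autapomorphy; uninformative for grouping).
All ingroup taxa share the derived state 'yes' for bioluminescent organ; it defines the ingroup but does not resolve relationships within it.
elongate rostrum (derived state 'no') is shared by Taxon 2, Taxon 3, Taxon 4, and Taxon 7 — a synapomorphy uniting that clade.
Most parsimonious ingroup topology: (Taxon 8,(((Taxon 3,Taxon 2),Taxon 7),Taxon 4)).
Taxon 3 and Taxon 4 share a more recent common ancestor with each other than either does with Taxon 8, so Taxon 8 is the least closely related of the three.

Taxon 8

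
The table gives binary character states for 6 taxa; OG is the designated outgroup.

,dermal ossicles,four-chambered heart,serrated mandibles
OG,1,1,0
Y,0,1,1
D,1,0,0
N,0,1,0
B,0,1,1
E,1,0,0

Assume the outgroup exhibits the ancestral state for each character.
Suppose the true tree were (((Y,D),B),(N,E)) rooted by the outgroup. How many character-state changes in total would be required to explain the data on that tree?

Map each character onto (((Y,D),B),(N,E)) (rooted by OG) and count the minimum state changes it requires (Fitch parsimony):
dermal ossicles: 3; four-chambered heart: 2; serrated mandibles: 2.
Total tree length = 7.

7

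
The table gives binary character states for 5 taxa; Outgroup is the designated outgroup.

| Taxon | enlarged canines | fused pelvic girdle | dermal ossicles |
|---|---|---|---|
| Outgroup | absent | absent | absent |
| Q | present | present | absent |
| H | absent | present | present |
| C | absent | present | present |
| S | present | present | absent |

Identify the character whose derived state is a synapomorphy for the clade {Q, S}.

enlarged canines

The outgroup has state 'absent' for every character, so 'present' is the derived state throughout.
enlarged canines: derived state 'present' in Q and S only — synapomorphy for {Q, S}.
All ingroup taxa share the derived state 'present' for fused pelvic girdle; it defines the ingroup but does not resolve relationships within it.
dermal ossicles (derived state 'present') is shared by C and H — a synapomorphy uniting that clade.
Most parsimonious ingroup topology: ((Q,S),(H,C)).
The clade {Q, S} is supported by enlarged canines: its derived state 'present' occurs in exactly those taxa and in no other taxon (including the outgroup).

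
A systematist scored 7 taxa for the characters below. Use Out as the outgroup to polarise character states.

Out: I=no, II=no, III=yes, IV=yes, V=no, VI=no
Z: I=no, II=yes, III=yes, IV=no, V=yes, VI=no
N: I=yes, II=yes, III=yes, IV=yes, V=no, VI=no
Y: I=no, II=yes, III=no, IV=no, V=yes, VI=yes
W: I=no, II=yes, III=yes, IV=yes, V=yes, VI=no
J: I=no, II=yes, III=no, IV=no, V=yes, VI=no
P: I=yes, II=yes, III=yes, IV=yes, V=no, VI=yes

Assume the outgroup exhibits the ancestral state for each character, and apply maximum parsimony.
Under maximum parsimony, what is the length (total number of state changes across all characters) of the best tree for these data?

Character polarity is set by the outgroup: the derived state is whichever differs from the outgroup's state, so for III, IV the derived state is 'no', and for the remaining characters it is 'yes'.
I (derived state 'yes') is shared by N and P — a synapomorphy uniting that clade.
All ingroup taxa share the derived state 'yes' for II; it defines the ingroup but does not resolve relationships within it.
Only J and Y show the derived state 'no' for III, supporting them as a clade.
IV (derived state 'no') is shared by J, Y, and Z — a synapomorphy uniting that clade.
Only J, W, Y, and Z show the derived state 'yes' for V, supporting them as a clade.
VI (state 'yes') occurs in P and Y but conflicts with the nesting implied by the other characters — most parsimoniously interpreted as homoplasy.
Most parsimonious ingroup topology: (((Z,(Y,J)),W),(N,P)).
Changes per character on this tree: I: 1; II: 1; III: 1; IV: 1; V: 1; VI: 2.
Total = 7.

7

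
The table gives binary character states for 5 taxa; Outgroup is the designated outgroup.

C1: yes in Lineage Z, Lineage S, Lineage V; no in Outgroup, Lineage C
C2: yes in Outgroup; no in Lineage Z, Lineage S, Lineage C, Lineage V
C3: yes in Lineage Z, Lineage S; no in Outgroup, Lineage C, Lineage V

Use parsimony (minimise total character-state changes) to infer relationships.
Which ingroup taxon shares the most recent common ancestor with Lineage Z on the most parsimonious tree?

Lineage S

Character polarity is set by the outgroup: the derived state is whichever differs from the outgroup's state, so for C2 the derived state is 'no', and for the remaining characters it is 'yes'.
C1: derived state 'yes' in Lineage S, Lineage V, and Lineage Z only — synapomorphy for {Lineage S, Lineage V, Lineage Z}.
All ingroup taxa share the derived state 'no' for C2; it defines the ingroup but does not resolve relationships within it.
Only Lineage S and Lineage Z show the derived state 'yes' for C3, supporting them as a clade.
Most parsimonious ingroup topology: (((Lineage Z,Lineage S),Lineage V),Lineage C).
Lineage Z and Lineage S form a cherry on this tree, so they are sister taxa.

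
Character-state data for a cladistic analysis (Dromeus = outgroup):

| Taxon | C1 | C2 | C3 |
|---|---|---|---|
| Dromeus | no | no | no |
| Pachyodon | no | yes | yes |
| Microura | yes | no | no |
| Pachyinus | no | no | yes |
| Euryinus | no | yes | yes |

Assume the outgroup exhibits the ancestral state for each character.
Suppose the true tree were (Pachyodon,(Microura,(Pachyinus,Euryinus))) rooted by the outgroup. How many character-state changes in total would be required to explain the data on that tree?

Map each character onto (Pachyodon,(Microura,(Pachyinus,Euryinus))) (rooted by Dromeus) and count the minimum state changes it requires (Fitch parsimony):
C1: 1; C2: 2; C3: 2.
Total tree length = 5.

5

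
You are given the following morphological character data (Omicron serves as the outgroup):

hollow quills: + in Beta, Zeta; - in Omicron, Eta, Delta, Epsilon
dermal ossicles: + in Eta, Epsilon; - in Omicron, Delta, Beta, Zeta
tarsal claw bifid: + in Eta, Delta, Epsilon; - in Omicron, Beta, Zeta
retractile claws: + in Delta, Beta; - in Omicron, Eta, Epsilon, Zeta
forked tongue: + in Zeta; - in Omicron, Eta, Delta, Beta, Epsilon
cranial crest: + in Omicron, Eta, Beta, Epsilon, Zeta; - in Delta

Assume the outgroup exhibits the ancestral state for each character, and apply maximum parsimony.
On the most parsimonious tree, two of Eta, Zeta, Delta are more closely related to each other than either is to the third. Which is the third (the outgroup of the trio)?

Zeta

Character polarity is set by the outgroup: the derived state is whichever differs from the outgroup's state, so for cranial crest the derived state is '-', and for the remaining characters it is '+'.
Only Beta and Zeta show the derived state '+' for hollow quills, supporting them as a clade.
Only Epsilon and Eta show the derived state '+' for dermal ossicles, supporting them as a clade.
tarsal claw bifid (derived state '+') is shared by Delta, Epsilon, and Eta — a synapomorphy uniting that clade.
retractile claws groups Beta and Delta, which is incompatible with the clades supported by the remaining characters; treating it as convergent (homoplasy) costs fewer steps than any alternative tree.
forked tongue: derived state '+' in Zeta only — an autapomorphy, so it tells us nothing about relationships among taxa.
cranial crest: derived state '-' in Delta only — an autapomorphy, so it tells us nothing about relationships among taxa.
Most parsimonious ingroup topology: (((Eta,Epsilon),Delta),(Beta,Zeta)).
Eta and Delta share a more recent common ancestor with each other than either does with Zeta, so Zeta is the least closely related of the three.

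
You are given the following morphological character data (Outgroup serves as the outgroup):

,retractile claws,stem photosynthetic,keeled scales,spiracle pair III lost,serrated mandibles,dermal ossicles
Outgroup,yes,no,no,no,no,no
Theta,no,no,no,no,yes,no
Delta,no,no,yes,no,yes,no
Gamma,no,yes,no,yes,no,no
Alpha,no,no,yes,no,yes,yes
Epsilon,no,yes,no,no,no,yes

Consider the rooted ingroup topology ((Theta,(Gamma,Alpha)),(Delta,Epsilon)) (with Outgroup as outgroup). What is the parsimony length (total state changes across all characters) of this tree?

11

Map each character onto ((Theta,(Gamma,Alpha)),(Delta,Epsilon)) (rooted by Outgroup) and count the minimum state changes it requires (Fitch parsimony):
retractile claws: 1; stem photosynthetic: 2; keeled scales: 2; spiracle pair III lost: 1; serrated mandibles: 3; dermal ossicles: 2.
Total tree length = 11.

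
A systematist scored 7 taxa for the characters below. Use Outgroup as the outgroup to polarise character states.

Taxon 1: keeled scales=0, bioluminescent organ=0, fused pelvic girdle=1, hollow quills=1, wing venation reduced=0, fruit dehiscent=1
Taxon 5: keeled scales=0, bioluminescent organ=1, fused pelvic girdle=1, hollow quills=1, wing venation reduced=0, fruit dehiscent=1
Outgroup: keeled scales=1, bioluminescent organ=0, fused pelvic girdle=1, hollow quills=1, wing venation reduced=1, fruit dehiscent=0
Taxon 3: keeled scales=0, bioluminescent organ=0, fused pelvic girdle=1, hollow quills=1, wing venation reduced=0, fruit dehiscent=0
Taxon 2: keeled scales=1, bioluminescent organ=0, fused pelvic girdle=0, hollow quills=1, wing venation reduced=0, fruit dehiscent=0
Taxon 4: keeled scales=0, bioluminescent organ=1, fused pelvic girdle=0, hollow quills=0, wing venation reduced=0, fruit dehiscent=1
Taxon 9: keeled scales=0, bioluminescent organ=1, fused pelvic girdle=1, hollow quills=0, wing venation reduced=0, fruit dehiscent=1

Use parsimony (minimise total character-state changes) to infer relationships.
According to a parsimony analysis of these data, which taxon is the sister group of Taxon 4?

Taxon 9

Character polarity is set by the outgroup: the derived state is whichever differs from the outgroup's state, so for keeled scales, fused pelvic girdle, hollow quills, wing venation reduced the derived state is '0', and for the remaining characters it is '1'.
keeled scales (derived state '0') is shared by Taxon 1, Taxon 3, Taxon 4, Taxon 5, and Taxon 9 — a synapomorphy uniting that clade.
bioluminescent organ (derived state '1') is shared by Taxon 4, Taxon 5, and Taxon 9 — a synapomorphy uniting that clade.
fused pelvic girdle groups Taxon 2 and Taxon 4, which is incompatible with the clades supported by the remaining characters; treating it as convergent (homoplasy) costs fewer steps than any alternative tree.
Only Taxon 4 and Taxon 9 show the derived state '0' for hollow quills, supporting them as a clade.
wing venation reduced (derived state '0') is shared by all ingroup taxa — unites the whole ingroup.
fruit dehiscent (derived state '1') is shared by Taxon 1, Taxon 4, Taxon 5, and Taxon 9 — a synapomorphy uniting that clade.
Most parsimonious ingroup topology: (((Taxon 1,((Taxon 4,Taxon 9),Taxon 5)),Taxon 3),Taxon 2).
Taxon 4 and Taxon 9 form a cherry on this tree, so they are sister taxa.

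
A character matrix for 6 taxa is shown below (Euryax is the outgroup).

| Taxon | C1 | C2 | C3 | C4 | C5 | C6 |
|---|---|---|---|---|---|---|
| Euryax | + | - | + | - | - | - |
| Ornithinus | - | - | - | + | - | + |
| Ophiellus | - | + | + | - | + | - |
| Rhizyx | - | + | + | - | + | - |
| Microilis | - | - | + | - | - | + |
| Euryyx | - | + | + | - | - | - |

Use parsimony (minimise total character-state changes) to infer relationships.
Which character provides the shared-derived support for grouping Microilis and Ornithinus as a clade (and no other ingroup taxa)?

Character polarity is set by the outgroup: the derived state is whichever differs from the outgroup's state, so for C1, C3 the derived state is '-', and for the remaining characters it is '+'.
C1 (derived state '-') is shared by all ingroup taxa — unites the whole ingroup.
C2: derived state '+' in Euryyx, Ophiellus, and Rhizyx only — synapomorphy for {Euryyx, Ophiellus, Rhizyx}.
C3: derived state '-' in Ornithinus only — an autapomorphy, so it tells us nothing about relationships among taxa.
C4: derived state '+' in Ornithinus only — an autapomorphy, so it tells us nothing about relationships among taxa.
C5: derived state '+' in Ophiellus and Rhizyx only — synapomorphy for {Ophiellus, Rhizyx}.
C6 (derived state '+') is shared by Microilis and Ornithinus — a synapomorphy uniting that clade.
Most parsimonious ingroup topology: ((Ornithinus,Microilis),((Ophiellus,Rhizyx),Euryyx)).
The clade {Microilis, Ornithinus} is supported by C6: its derived state '+' occurs in exactly those taxa and in no other taxon (including the outgroup).

C6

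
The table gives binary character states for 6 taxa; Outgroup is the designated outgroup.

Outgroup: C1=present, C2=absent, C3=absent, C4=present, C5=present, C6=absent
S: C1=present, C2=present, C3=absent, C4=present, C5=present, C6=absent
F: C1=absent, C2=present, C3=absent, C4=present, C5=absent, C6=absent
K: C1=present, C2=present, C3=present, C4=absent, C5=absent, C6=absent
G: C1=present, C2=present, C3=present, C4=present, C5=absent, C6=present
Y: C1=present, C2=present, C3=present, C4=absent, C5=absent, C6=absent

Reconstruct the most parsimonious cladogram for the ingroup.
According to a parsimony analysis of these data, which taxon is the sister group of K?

Character polarity is set by the outgroup: the derived state is whichever differs from the outgroup's state, so for C1, C4, C5 the derived state is 'absent', and for the remaining characters it is 'present'.
C1: derived state 'absent' in F only — an autapomorphy, so it tells us nothing about relationships among taxa.
C2 (derived state 'present') is shared by all ingroup taxa — unites the whole ingroup.
Only G, K, and Y show the derived state 'present' for C3, supporting them as a clade.
C4: derived state 'absent' in K and Y only — synapomorphy for {K, Y}.
Only F, G, K, and Y show the derived state 'absent' for C5, supporting them as a clade.
C6 (derived state 'present') is unique to G (autapomorphy; uninformative for grouping).
Most parsimonious ingroup topology: ((((Y,K),G),F),S).
K and Y form a cherry on this tree, so they are sister taxa.

Y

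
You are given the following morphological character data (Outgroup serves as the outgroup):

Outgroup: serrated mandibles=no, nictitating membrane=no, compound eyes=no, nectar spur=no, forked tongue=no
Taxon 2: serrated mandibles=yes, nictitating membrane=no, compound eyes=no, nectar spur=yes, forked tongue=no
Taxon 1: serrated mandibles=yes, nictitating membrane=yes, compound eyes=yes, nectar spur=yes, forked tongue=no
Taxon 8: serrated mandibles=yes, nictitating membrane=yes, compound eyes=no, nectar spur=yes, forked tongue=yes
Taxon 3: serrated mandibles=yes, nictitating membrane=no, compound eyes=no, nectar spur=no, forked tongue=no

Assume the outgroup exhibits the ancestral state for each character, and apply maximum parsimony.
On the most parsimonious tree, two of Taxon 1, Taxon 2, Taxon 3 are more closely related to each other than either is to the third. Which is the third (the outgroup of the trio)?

The outgroup has state 'no' for every character, so 'yes' is the derived state throughout.
serrated mandibles (derived state 'yes') is shared by all ingroup taxa — unites the whole ingroup.
Only Taxon 1 and Taxon 8 show the derived state 'yes' for nictitating membrane, supporting them as a clade.
compound eyes (derived state 'yes') is unique to Taxon 1 (autapomorphy; uninformative for grouping).
nectar spur: derived state 'yes' in Taxon 1, Taxon 2, and Taxon 8 only — synapomorphy for {Taxon 1, Taxon 2, Taxon 8}.
forked tongue: derived state 'yes' in Taxon 8 only — an autapomorphy, so it tells us nothing about relationships among taxa.
Most parsimonious ingroup topology: ((Taxon 2,(Taxon 1,Taxon 8)),Taxon 3).
Taxon 1 and Taxon 2 share a more recent common ancestor with each other than either does with Taxon 3, so Taxon 3 is the least closely related of the three.

Taxon 3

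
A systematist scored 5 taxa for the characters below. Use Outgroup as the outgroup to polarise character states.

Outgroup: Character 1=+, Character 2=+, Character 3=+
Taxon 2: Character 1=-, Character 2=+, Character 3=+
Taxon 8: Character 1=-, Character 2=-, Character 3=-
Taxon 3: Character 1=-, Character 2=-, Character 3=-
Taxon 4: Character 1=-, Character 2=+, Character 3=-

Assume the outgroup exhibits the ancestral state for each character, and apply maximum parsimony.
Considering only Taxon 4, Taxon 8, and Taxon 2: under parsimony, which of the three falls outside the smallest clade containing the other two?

The outgroup has state '+' for every character, so '-' is the derived state throughout.
Character 1 (derived state '-') is shared by all ingroup taxa — unites the whole ingroup.
Character 2: derived state '-' in Taxon 3 and Taxon 8 only — synapomorphy for {Taxon 3, Taxon 8}.
Character 3: derived state '-' in Taxon 3, Taxon 4, and Taxon 8 only — synapomorphy for {Taxon 3, Taxon 4, Taxon 8}.
Most parsimonious ingroup topology: (Taxon 2,((Taxon 8,Taxon 3),Taxon 4)).
Taxon 4 and Taxon 8 share a more recent common ancestor with each other than either does with Taxon 2, so Taxon 2 is the least closely related of the three.

Taxon 2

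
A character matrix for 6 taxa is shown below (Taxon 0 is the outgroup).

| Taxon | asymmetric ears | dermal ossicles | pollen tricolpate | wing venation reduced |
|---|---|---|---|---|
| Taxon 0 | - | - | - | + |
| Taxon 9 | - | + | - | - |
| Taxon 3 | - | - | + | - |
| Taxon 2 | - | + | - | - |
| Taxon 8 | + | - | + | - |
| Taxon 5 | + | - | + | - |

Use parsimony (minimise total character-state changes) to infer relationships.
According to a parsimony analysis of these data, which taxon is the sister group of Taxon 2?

Taxon 9

Character polarity is set by the outgroup: the derived state is whichever differs from the outgroup's state, so for wing venation reduced the derived state is '-', and for the remaining characters it is '+'.
Only Taxon 5 and Taxon 8 show the derived state '+' for asymmetric ears, supporting them as a clade.
dermal ossicles: derived state '+' in Taxon 2 and Taxon 9 only — synapomorphy for {Taxon 2, Taxon 9}.
pollen tricolpate (derived state '+') is shared by Taxon 3, Taxon 5, and Taxon 8 — a synapomorphy uniting that clade.
wing venation reduced (derived state '-') is shared by all ingroup taxa — unites the whole ingroup.
Most parsimonious ingroup topology: ((Taxon 9,Taxon 2),(Taxon 3,(Taxon 8,Taxon 5))).
Taxon 2 and Taxon 9 form a cherry on this tree, so they are sister taxa.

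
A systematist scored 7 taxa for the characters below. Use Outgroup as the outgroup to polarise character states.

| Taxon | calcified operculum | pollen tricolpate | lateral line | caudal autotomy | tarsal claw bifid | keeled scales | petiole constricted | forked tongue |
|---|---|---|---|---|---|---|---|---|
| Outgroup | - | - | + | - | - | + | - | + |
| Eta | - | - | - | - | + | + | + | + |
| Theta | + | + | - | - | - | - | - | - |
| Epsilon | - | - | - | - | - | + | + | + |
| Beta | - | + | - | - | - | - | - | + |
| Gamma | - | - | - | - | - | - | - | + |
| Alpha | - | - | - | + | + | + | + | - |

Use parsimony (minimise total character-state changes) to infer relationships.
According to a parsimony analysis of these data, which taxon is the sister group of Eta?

Alpha

Character polarity is set by the outgroup: the derived state is whichever differs from the outgroup's state, so for lateral line, keeled scales, forked tongue the derived state is '-', and for the remaining characters it is '+'.
calcified operculum (derived state '+') is unique to Theta (autapomorphy; uninformative for grouping).
pollen tricolpate (derived state '+') is shared by Beta and Theta — a synapomorphy uniting that clade.
All ingroup taxa share the derived state '-' for lateral line; it defines the ingroup but does not resolve relationships within it.
caudal autotomy: derived state '+' in Alpha only — an autapomorphy, so it tells us nothing about relationships among taxa.
Only Alpha and Eta show the derived state '+' for tarsal claw bifid, supporting them as a clade.
keeled scales (derived state '-') is shared by Beta, Gamma, and Theta — a synapomorphy uniting that clade.
Only Alpha, Epsilon, and Eta show the derived state '+' for petiole constricted, supporting them as a clade.
forked tongue (state '-') occurs in Alpha and Theta but conflicts with the nesting implied by the other characters — most parsimoniously interpreted as homoplasy.
Most parsimonious ingroup topology: (((Eta,Alpha),Epsilon),((Theta,Beta),Gamma)).
Eta and Alpha form a cherry on this tree, so they are sister taxa.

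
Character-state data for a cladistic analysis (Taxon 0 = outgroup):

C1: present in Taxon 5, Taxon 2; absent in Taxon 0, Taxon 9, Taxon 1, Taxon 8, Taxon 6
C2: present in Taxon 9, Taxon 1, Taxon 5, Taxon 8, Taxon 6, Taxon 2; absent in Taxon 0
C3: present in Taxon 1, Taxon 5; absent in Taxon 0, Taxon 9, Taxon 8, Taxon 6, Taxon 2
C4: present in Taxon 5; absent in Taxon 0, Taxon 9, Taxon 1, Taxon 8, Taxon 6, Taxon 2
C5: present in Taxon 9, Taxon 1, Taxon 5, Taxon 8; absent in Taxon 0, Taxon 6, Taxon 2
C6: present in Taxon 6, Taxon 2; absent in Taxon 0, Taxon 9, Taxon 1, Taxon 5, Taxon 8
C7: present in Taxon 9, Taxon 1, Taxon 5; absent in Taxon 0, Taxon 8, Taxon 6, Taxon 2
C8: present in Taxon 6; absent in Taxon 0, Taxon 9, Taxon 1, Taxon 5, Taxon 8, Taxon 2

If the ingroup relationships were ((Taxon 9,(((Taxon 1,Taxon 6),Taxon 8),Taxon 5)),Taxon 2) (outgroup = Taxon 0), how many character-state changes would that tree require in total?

Map each character onto ((Taxon 9,(((Taxon 1,Taxon 6),Taxon 8),Taxon 5)),Taxon 2) (rooted by Taxon 0) and count the minimum state changes it requires (Fitch parsimony):
C1: 2; C2: 1; C3: 2; C4: 1; C5: 2; C6: 2; C7: 3; C8: 1.
Total tree length = 14.

14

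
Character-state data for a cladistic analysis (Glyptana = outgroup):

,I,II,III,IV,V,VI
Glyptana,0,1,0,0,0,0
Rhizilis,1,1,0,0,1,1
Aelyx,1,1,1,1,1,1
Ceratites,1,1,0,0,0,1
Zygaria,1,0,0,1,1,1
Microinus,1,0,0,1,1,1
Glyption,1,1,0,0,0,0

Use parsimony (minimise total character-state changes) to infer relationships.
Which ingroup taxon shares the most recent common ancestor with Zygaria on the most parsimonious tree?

Microinus

Character polarity is set by the outgroup: the derived state is whichever differs from the outgroup's state, so for II the derived state is '0', and for the remaining characters it is '1'.
All ingroup taxa share the derived state '1' for I; it defines the ingroup but does not resolve relationships within it.
II: derived state '0' in Microinus and Zygaria only — synapomorphy for {Microinus, Zygaria}.
III: derived state '1' in Aelyx only — an autapomorphy, so it tells us nothing about relationships among taxa.
IV (derived state '1') is shared by Aelyx, Microinus, and Zygaria — a synapomorphy uniting that clade.
Only Aelyx, Microinus, Rhizilis, and Zygaria show the derived state '1' for V, supporting them as a clade.
VI: derived state '1' in Aelyx, Ceratites, Microinus, Rhizilis, and Zygaria only — synapomorphy for {Aelyx, Ceratites, Microinus, Rhizilis, Zygaria}.
Most parsimonious ingroup topology: (((Rhizilis,(Aelyx,(Zygaria,Microinus))),Ceratites),Glyption).
Zygaria and Microinus form a cherry on this tree, so they are sister taxa.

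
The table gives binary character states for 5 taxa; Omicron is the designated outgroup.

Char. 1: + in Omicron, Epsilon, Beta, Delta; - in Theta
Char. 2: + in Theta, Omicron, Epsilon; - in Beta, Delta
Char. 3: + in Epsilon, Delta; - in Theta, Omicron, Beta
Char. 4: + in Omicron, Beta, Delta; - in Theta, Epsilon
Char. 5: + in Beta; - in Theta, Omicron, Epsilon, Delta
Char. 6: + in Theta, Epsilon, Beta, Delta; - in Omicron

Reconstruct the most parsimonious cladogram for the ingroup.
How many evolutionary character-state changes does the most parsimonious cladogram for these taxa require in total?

7

Character polarity is set by the outgroup: the derived state is whichever differs from the outgroup's state, so for Char. 1, Char. 2, Char. 4 the derived state is '-', and for the remaining characters it is '+'.
Char. 1 (derived state '-') is unique to Theta (autapomorphy; uninformative for grouping).
Only Beta and Delta show the derived state '-' for Char. 2, supporting them as a clade.
Char. 3 (state '+') occurs in Delta and Epsilon but conflicts with the nesting implied by the other characters — most parsimoniously interpreted as homoplasy.
Only Epsilon and Theta show the derived state '-' for Char. 4, supporting them as a clade.
Char. 5 (derived state '+') is unique to Beta (autapomorphy; uninformative for grouping).
All ingroup taxa share the derived state '+' for Char. 6; it defines the ingroup but does not resolve relationships within it.
Most parsimonious ingroup topology: ((Theta,Epsilon),(Beta,Delta)).
Changes per character on this tree: Char. 1: 1; Char. 2: 1; Char. 3: 2; Char. 4: 1; Char. 5: 1; Char. 6: 1.
Total = 7.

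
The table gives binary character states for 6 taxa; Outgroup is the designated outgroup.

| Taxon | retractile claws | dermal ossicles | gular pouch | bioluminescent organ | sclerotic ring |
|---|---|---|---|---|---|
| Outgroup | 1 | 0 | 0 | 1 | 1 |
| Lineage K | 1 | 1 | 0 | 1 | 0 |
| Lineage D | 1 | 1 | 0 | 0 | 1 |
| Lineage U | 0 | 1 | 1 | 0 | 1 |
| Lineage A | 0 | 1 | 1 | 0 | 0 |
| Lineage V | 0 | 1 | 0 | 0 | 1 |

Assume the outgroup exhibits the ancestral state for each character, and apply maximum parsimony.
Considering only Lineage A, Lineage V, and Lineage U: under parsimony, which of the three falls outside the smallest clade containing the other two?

Character polarity is set by the outgroup: the derived state is whichever differs from the outgroup's state, so for retractile claws, bioluminescent organ, sclerotic ring the derived state is '0', and for the remaining characters it is '1'.
retractile claws: derived state '0' in Lineage A, Lineage U, and Lineage V only — synapomorphy for {Lineage A, Lineage U, Lineage V}.
dermal ossicles (derived state '1') is shared by all ingroup taxa — unites the whole ingroup.
Only Lineage A and Lineage U show the derived state '1' for gular pouch, supporting them as a clade.
Only Lineage A, Lineage D, Lineage U, and Lineage V show the derived state '0' for bioluminescent organ, supporting them as a clade.
sclerotic ring groups Lineage A and Lineage K, which is incompatible with the clades supported by the remaining characters; treating it as convergent (homoplasy) costs fewer steps than any alternative tree.
Most parsimonious ingroup topology: ((((Lineage U,Lineage A),Lineage V),Lineage D),Lineage K).
Lineage U and Lineage A share a more recent common ancestor with each other than either does with Lineage V, so Lineage V is the least closely related of the three.

Lineage V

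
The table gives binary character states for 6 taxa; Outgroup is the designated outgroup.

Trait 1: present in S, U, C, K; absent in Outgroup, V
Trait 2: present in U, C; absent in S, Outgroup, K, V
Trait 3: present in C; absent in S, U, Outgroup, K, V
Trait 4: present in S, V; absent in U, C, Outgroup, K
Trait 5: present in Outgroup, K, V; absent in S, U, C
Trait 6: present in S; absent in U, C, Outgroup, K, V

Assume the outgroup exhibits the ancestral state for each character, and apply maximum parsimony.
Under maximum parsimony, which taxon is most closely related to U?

C

Character polarity is set by the outgroup: the derived state is whichever differs from the outgroup's state, so for Trait 5 the derived state is 'absent', and for the remaining characters it is 'present'.
Only C, K, S, and U show the derived state 'present' for Trait 1, supporting them as a clade.
Trait 2 (derived state 'present') is shared by C and U — a synapomorphy uniting that clade.
Trait 3 (derived state 'present') is unique to C (autapomorphy; uninformative for grouping).
Trait 4 groups S and V, which is incompatible with the clades supported by the remaining characters; treating it as convergent (homoplasy) costs fewer steps than any alternative tree.
Trait 5: derived state 'absent' in C, S, and U only — synapomorphy for {C, S, U}.
Trait 6 (derived state 'present') is unique to S (autapomorphy; uninformative for grouping).
Most parsimonious ingroup topology: (V,(((U,C),S),K)).
U and C form a cherry on this tree, so they are sister taxa.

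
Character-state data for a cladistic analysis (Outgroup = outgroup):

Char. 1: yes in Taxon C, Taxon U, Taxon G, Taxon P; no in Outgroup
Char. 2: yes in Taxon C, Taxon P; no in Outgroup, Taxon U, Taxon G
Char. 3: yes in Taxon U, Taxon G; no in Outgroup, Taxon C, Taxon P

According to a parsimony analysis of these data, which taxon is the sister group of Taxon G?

Taxon U

The outgroup has state 'no' for every character, so 'yes' is the derived state throughout.
All ingroup taxa share the derived state 'yes' for Char. 1; it defines the ingroup but does not resolve relationships within it.
Char. 2 (derived state 'yes') is shared by Taxon C and Taxon P — a synapomorphy uniting that clade.
Char. 3: derived state 'yes' in Taxon G and Taxon U only — synapomorphy for {Taxon G, Taxon U}.
Most parsimonious ingroup topology: ((Taxon C,Taxon P),(Taxon U,Taxon G)).
Taxon G and Taxon U form a cherry on this tree, so they are sister taxa.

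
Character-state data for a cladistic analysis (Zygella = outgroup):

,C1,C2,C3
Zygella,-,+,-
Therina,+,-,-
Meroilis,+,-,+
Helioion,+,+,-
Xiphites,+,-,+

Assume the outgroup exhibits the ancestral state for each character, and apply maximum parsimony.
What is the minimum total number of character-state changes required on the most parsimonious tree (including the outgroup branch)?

Character polarity is set by the outgroup: the derived state is whichever differs from the outgroup's state, so for C2 the derived state is '-', and for the remaining characters it is '+'.
All ingroup taxa share the derived state '+' for C1; it defines the ingroup but does not resolve relationships within it.
Only Meroilis, Therina, and Xiphites show the derived state '-' for C2, supporting them as a clade.
C3 (derived state '+') is shared by Meroilis and Xiphites — a synapomorphy uniting that clade.
Most parsimonious ingroup topology: ((Therina,(Meroilis,Xiphites)),Helioion).
Changes per character on this tree: C1: 1; C2: 1; C3: 1.
Total = 3.

3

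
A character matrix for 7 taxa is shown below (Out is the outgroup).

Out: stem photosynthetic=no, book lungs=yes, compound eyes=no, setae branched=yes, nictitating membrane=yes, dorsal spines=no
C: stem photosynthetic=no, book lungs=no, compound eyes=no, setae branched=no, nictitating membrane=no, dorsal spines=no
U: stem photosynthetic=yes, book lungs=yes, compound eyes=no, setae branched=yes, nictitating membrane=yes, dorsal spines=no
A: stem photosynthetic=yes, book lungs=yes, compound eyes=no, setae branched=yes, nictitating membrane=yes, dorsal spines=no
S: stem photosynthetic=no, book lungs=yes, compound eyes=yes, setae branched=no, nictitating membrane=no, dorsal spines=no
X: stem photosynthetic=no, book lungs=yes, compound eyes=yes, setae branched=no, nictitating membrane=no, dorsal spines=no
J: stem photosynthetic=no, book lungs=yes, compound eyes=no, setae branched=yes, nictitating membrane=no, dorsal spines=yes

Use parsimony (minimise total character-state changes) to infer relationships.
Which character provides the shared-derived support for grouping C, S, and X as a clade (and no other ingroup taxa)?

Character polarity is set by the outgroup: the derived state is whichever differs from the outgroup's state, so for book lungs, setae branched, nictitating membrane the derived state is 'no', and for the remaining characters it is 'yes'.
Only A and U show the derived state 'yes' for stem photosynthetic, supporting them as a clade.
book lungs (derived state 'no') is unique to C (autapomorphy; uninformative for grouping).
Only S and X show the derived state 'yes' for compound eyes, supporting them as a clade.
setae branched (derived state 'no') is shared by C, S, and X — a synapomorphy uniting that clade.
Only C, J, S, and X show the derived state 'no' for nictitating membrane, supporting them as a clade.
dorsal spines: derived state 'yes' in J only — an autapomorphy, so it tells us nothing about relationships among taxa.
Most parsimonious ingroup topology: (((C,(S,X)),J),(U,A)).
The clade {C, S, X} is supported by setae branched: its derived state 'no' occurs in exactly those taxa and in no other taxon (including the outgroup).

setae branched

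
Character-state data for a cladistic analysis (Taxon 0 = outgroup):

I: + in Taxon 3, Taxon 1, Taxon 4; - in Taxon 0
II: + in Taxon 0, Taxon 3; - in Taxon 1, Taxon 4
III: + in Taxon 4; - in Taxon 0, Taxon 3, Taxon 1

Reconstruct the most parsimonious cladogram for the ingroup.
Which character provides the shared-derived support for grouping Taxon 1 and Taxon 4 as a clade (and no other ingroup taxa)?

II

Character polarity is set by the outgroup: the derived state is whichever differs from the outgroup's state, so for II the derived state is '-', and for the remaining characters it is '+'.
All ingroup taxa share the derived state '+' for I; it defines the ingroup but does not resolve relationships within it.
Only Taxon 1 and Taxon 4 show the derived state '-' for II, supporting them as a clade.
III: derived state '+' in Taxon 4 only — an autapomorphy, so it tells us nothing about relationships among taxa.
Most parsimonious ingroup topology: (Taxon 3,(Taxon 1,Taxon 4)).
The clade {Taxon 1, Taxon 4} is supported by II: its derived state '-' occurs in exactly those taxa and in no other taxon (including the outgroup).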